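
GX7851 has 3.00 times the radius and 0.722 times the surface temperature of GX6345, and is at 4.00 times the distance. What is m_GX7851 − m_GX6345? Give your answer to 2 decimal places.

L_GX7851/L_GX6345 = (3.00)²(0.722)⁴ = 2.446.
F_GX7851/F_GX6345 = (L_GX7851/L_GX6345)/(d_GX7851/d_GX6345)² = 2.446/16.00 = 0.1529.
m_GX7851 − m_GX6345 = −2.5 log₁₀(0.1529) = 2.04.

2.04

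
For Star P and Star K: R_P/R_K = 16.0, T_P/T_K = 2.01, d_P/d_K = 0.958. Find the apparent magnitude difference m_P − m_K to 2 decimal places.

L_P/L_K = (16.0)²(2.01)⁴ = 4179.
F_P/F_K = (L_P/L_K)/(d_P/d_K)² = 4179/0.9178 = 4553.
m_P − m_K = −2.5 log₁₀(4553) = -9.15.

-9.15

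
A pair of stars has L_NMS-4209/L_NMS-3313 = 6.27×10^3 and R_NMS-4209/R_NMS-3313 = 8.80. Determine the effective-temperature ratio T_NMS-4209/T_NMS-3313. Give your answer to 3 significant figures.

3.00

L ∝ R²T⁴ gives T ∝ (L/R²)^(1/4), so
T_NMS-4209/T_NMS-3313 = (6.27×10^3 / 8.80²)^(1/4) = (80.97)^(1/4) = 3.000.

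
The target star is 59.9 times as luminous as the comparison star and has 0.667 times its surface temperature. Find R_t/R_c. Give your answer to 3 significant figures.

17.4

L ∝ R²T⁴ gives R ∝ √L / T², so
R_t/R_c = √(59.9) / (0.667)² = 7.740 / 0.4449 = 17.40.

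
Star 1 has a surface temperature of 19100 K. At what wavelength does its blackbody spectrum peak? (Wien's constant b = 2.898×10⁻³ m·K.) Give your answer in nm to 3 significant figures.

152 nm

λ_max = b/T = 2.898×10⁻³ / 19100 = 1.52×10^-7 m = 151.7 nm.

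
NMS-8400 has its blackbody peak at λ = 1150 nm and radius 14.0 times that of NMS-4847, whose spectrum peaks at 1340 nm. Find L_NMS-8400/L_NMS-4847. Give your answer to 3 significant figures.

Wien's law gives T ∝ 1/λ_max, so T_NMS-8400/T_NMS-4847 = λ_NMS-4847/λ_NMS-8400 = 1340/1150 = 1.165.
Then L ∝ R²T⁴ gives L_NMS-8400/L_NMS-4847 = (14.0)² × (1.165)⁴ = 196.0 × 1.843 = 361.3.

361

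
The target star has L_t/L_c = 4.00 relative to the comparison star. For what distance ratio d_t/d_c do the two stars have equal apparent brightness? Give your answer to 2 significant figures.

2.0

Equal flux requires L_t/d_t² = L_c/d_c², so d_t/d_c = √(L_t/L_c)
= √(4.00) = 2.000.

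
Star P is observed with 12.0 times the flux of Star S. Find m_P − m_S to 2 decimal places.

-2.70

m_P − m_S = −2.5 log₁₀(F_P/F_S) = −2.5 log₁₀(12.0) = −2.5 × (1.079) = -2.698.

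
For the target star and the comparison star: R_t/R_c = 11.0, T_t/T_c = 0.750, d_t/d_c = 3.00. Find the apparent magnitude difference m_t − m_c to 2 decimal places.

-1.57

L_t/L_c = (11.0)²(0.750)⁴ = 38.29.
F_t/F_c = (L_t/L_c)/(d_t/d_c)² = 38.29/9.000 = 4.254.
m_t − m_c = −2.5 log₁₀(4.254) = -1.57.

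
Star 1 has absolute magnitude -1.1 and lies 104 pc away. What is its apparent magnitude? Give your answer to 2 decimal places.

3.99

m = M + 5 log₁₀(d/10 pc) = -1.1 + 5 log₁₀(104/10)
  = -1.1 + 5 × 1.017 = -1.1 + 5.09 = 3.99.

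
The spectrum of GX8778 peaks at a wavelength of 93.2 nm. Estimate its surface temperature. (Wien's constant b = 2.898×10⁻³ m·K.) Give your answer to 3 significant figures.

3.11×10^4 K

T = b/λ_max = 2.898×10⁻³ / (93.2×10⁻⁹) = 3.109×10^4 K.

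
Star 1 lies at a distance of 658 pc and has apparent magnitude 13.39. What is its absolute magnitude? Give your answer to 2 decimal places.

M = m − 5 log₁₀(d/10 pc) = 13.39 − 5 log₁₀(658/10)
  = 13.39 − 5 × 1.818 = 13.39 − 9.09 = 4.30.

4.30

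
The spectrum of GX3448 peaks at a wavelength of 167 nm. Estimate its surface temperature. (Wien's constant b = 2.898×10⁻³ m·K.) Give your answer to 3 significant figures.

1.74×10^4 K

T = b/λ_max = 2.898×10⁻³ / (167×10⁻⁹) = 1.735×10^4 K.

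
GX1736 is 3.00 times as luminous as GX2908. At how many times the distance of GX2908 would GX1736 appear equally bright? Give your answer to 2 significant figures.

1.7

Equal flux requires L_GX1736/d_GX1736² = L_GX2908/d_GX2908², so d_GX1736/d_GX2908 = √(L_GX1736/L_GX2908)
= √(3.00) = 1.732.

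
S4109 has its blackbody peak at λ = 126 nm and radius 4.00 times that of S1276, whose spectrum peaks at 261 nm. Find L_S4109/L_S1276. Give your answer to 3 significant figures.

Wien's law gives T ∝ 1/λ_max, so T_S4109/T_S1276 = λ_S1276/λ_S4109 = 261/126 = 2.071.
Then L ∝ R²T⁴ gives L_S4109/L_S1276 = (4.00)² × (2.071)⁴ = 16.00 × 18.41 = 294.6.

295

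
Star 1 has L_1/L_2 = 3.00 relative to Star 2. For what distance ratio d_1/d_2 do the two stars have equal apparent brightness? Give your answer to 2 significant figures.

Equal flux requires L_1/d_1² = L_2/d_2², so d_1/d_2 = √(L_1/L_2)
= √(3.00) = 1.732.

1.7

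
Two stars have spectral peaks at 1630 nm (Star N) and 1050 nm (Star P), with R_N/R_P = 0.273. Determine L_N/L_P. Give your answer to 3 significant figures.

Wien's law gives T ∝ 1/λ_max, so T_N/T_P = λ_P/λ_N = 1050/1630 = 0.6442.
Then L ∝ R²T⁴ gives L_N/L_P = (0.273)² × (0.6442)⁴ = 0.07453 × 0.1722 = 0.01283.

0.0128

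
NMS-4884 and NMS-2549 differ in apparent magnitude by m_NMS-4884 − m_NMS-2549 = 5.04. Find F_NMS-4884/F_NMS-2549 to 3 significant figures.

F_NMS-4884/F_NMS-2549 = 10^(−(m_NMS-4884 − m_NMS-2549)/2.5) = 10^(-5.04/2.5) = 10^-2.016 = 0.009638.

0.00964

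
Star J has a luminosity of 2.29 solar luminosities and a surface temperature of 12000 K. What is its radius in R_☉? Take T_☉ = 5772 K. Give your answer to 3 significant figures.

0.350 R_☉

R/R_☉ = √(L/L_☉) / (T/T_☉)² = √(2.29) / (2.079)²
       = 1.513 / 4.322 = 0.3501.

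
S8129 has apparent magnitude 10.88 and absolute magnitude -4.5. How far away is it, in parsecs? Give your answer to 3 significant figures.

1.19×10^4 pc

m − M = 5 log₁₀(d/10 pc)
10.88 − (-4.5) = 15.38 = 5 log₁₀(d/10)
d = 10 × 10^(15.38/5) = 10 × 10^3.076 = 1.191×10^4 pc.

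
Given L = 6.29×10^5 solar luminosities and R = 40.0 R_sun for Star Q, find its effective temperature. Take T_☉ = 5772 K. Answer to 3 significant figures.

T/T_☉ = (L/L_☉)^(1/4) / (R/R_☉)^(1/2)
T = 5772 × (6.29×10^5)^(1/4) / √(40.0) = 5772 × 28.16 / 6.325 = 2.570×10^4 K.

2.57×10^4 K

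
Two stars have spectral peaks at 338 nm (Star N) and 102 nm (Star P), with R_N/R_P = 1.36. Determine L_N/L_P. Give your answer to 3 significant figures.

0.0153

Wien's law gives T ∝ 1/λ_max, so T_N/T_P = λ_P/λ_N = 102/338 = 0.3018.
Then L ∝ R²T⁴ gives L_N/L_P = (1.36)² × (0.3018)⁴ = 1.850 × 0.008293 = 0.01534.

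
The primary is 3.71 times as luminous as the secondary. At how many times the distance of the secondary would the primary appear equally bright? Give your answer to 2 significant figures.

Equal flux requires L_p/d_p² = L_s/d_s², so d_p/d_s = √(L_p/L_s)
= √(3.71) = 1.926.

1.9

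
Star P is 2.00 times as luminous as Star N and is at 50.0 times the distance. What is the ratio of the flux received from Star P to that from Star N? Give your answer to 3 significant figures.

F = L/(4πd²), so F_P/F_N = (L_P/L_N) / (d_P/d_N)²
= 2.00 / (50.0)² = 2.00 / 2500 = 8.000×10^-4.

8.00×10^-4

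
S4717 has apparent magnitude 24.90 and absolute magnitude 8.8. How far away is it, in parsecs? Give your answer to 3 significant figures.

1.66×10^4 pc

m − M = 5 log₁₀(d/10 pc)
24.90 − (8.8) = 16.10 = 5 log₁₀(d/10)
d = 10 × 10^(16.10/5) = 10 × 10^3.220 = 1.660×10^4 pc.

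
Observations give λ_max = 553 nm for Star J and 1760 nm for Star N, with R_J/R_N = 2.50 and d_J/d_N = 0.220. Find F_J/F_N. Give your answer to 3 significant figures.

Wien's law: T_J/T_N = λ_N/λ_J = 1760/553 = 3.183.
L_J/L_N = (R_J/R_N)²(T_J/T_N)⁴ = (2.50)²(3.183)⁴ = 641.3.
F_J/F_N = (L_J/L_N)/(d_J/d_N)² = 641.3/(0.220)² = 1.325×10^4.

1.32×10^4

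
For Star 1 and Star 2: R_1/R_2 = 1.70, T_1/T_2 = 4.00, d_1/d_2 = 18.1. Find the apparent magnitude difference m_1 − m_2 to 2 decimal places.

-0.88

L_1/L_2 = (1.70)²(4.00)⁴ = 739.8.
F_1/F_2 = (L_1/L_2)/(d_1/d_2)² = 739.8/327.6 = 2.258.
m_1 − m_2 = −2.5 log₁₀(2.258) = -0.88.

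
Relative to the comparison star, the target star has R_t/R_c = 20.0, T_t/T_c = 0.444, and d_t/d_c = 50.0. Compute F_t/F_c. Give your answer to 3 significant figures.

0.00622

L_t/L_c = (R_t/R_c)²(T_t/T_c)⁴ = (20.0)² × (0.444)⁴ = 15.55.
F_t/F_c = (L_t/L_c)/(d_t/d_c)² = 15.55 / (50.0)² = 0.006218.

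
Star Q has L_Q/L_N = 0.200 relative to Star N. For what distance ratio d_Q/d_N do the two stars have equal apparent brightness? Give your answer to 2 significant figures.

0.45

Equal flux requires L_Q/d_Q² = L_N/d_N², so d_Q/d_N = √(L_Q/L_N)
= √(0.200) = 0.4472.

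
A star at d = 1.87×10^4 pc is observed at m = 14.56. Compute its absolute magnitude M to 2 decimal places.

-1.80

M = m − 5 log₁₀(d/10 pc) = 14.56 − 5 log₁₀(1.87×10^4/10)
  = 14.56 − 5 × 3.272 = 14.56 − 16.36 = -1.80.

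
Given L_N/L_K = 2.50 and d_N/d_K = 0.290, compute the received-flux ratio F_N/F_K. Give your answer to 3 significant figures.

29.7

F = L/(4πd²), so F_N/F_K = (L_N/L_K) / (d_N/d_K)²
= 2.50 / (0.290)² = 2.50 / 0.08410 = 29.73.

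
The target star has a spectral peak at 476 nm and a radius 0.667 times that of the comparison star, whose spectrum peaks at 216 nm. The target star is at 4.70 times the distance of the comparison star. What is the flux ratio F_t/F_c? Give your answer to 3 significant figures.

Wien's law: T_t/T_c = λ_c/λ_t = 216/476 = 0.4538.
L_t/L_c = (R_t/R_c)²(T_t/T_c)⁴ = (0.667)²(0.4538)⁴ = 0.01886.
F_t/F_c = (L_t/L_c)/(d_t/d_c)² = 0.01886/(4.70)² = 8.540×10^-4.

8.54×10^-4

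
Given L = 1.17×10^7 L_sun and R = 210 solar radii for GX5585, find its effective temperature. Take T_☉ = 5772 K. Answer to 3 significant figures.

2.33×10^4 K

T/T_☉ = (L/L_☉)^(1/4) / (R/R_☉)^(1/2)
T = 5772 × (1.17×10^7)^(1/4) / √(210) = 5772 × 58.49 / 14.49 = 2.330×10^4 K.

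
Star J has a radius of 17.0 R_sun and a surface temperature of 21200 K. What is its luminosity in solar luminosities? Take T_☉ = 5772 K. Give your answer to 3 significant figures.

5.26×10^4 solar luminosities

L/L_☉ = (R/R_☉)² (T/T_☉)⁴ = (17.0)² × (21200/5772)⁴
       = 289.0 × (3.673)⁴ = 289.0 × 182.0 = 5.259×10^4.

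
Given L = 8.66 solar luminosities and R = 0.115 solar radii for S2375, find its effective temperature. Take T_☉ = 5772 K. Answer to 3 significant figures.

2.92×10^4 K

T/T_☉ = (L/L_☉)^(1/4) / (R/R_☉)^(1/2)
T = 5772 × (8.66)^(1/4) / √(0.115) = 5772 × 1.715 / 0.3391 = 2.920×10^4 K.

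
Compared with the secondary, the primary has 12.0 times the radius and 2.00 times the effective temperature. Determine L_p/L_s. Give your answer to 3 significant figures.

From the Stefan–Boltzmann law, L ∝ R²T⁴, so
L_p/L_s = (R_p/R_s)² (T_p/T_s)⁴ = (12.0)² × (2.00)⁴ = 144.0 × 16.00 = 2304.

2.30×10^3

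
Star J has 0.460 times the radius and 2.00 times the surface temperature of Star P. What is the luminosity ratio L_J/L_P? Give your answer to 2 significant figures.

3.4

From the Stefan–Boltzmann law, L ∝ R²T⁴, so
L_J/L_P = (R_J/R_P)² (T_J/T_P)⁴ = (0.460)² × (2.00)⁴ = 0.2116 × 16.00 = 3.386.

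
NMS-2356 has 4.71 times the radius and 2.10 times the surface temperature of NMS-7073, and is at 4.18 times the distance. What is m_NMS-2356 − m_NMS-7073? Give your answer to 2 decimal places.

L_NMS-2356/L_NMS-7073 = (4.71)²(2.10)⁴ = 431.4.
F_NMS-2356/F_NMS-7073 = (L_NMS-2356/L_NMS-7073)/(d_NMS-2356/d_NMS-7073)² = 431.4/17.47 = 24.69.
m_NMS-2356 − m_NMS-7073 = −2.5 log₁₀(24.69) = -3.48.

-3.48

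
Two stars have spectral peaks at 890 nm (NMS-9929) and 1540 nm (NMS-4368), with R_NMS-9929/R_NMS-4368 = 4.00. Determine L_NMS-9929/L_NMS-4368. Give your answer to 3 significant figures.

Wien's law gives T ∝ 1/λ_max, so T_NMS-9929/T_NMS-4368 = λ_NMS-4368/λ_NMS-9929 = 1540/890 = 1.730.
Then L ∝ R²T⁴ gives L_NMS-9929/L_NMS-4368 = (4.00)² × (1.730)⁴ = 16.00 × 8.964 = 143.4.

143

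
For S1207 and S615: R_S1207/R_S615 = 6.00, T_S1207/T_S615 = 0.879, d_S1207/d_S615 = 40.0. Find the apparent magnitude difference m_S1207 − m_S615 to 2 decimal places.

4.68

L_S1207/L_S615 = (6.00)²(0.879)⁴ = 21.49.
F_S1207/F_S615 = (L_S1207/L_S615)/(d_S1207/d_S615)² = 21.49/1600 = 0.01343.
m_S1207 − m_S615 = −2.5 log₁₀(0.01343) = 4.68.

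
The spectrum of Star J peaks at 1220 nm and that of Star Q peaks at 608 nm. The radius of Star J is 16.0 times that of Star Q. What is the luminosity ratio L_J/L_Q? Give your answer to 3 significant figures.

15.8

Wien's law gives T ∝ 1/λ_max, so T_J/T_Q = λ_Q/λ_J = 608/1220 = 0.4984.
Then L ∝ R²T⁴ gives L_J/L_Q = (16.0)² × (0.4984)⁴ = 256.0 × 0.06168 = 15.79.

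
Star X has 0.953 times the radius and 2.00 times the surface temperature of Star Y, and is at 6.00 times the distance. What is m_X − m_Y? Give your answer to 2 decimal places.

0.98

L_X/L_Y = (0.953)²(2.00)⁴ = 14.53.
F_X/F_Y = (L_X/L_Y)/(d_X/d_Y)² = 14.53/36.00 = 0.4036.
m_X − m_Y = −2.5 log₁₀(0.4036) = 0.98.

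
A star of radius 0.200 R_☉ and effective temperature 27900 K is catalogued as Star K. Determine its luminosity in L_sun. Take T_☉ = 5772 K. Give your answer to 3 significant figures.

21.8 L_sun

L/L_☉ = (R/R_☉)² (T/T_☉)⁴ = (0.200)² × (27900/5772)⁴
       = 0.04000 × (4.834)⁴ = 0.04000 × 545.9 = 21.84.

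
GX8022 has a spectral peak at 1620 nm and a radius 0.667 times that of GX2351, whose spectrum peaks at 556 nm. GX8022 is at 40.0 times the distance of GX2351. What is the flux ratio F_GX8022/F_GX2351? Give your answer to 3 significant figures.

3.86×10^-6

Wien's law: T_GX8022/T_GX2351 = λ_GX2351/λ_GX8022 = 556/1620 = 0.3432.
L_GX8022/L_GX2351 = (R_GX8022/R_GX2351)²(T_GX8022/T_GX2351)⁴ = (0.667)²(0.3432)⁴ = 0.006173.
F_GX8022/F_GX2351 = (L_GX8022/L_GX2351)/(d_GX8022/d_GX2351)² = 0.006173/(40.0)² = 3.858×10^-6.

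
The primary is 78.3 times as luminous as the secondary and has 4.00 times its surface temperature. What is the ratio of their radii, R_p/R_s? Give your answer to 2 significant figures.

L ∝ R²T⁴ gives R ∝ √L / T², so
R_p/R_s = √(78.3) / (4.00)² = 8.849 / 16.00 = 0.5530.

0.55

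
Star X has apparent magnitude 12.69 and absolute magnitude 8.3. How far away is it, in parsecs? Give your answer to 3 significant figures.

m − M = 5 log₁₀(d/10 pc)
12.69 − (8.3) = 4.39 = 5 log₁₀(d/10)
d = 10 × 10^(4.39/5) = 10 × 10^0.878 = 75.51 pc.

75.5 pc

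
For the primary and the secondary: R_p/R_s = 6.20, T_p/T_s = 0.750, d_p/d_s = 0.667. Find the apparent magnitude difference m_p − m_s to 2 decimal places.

-3.59

L_p/L_s = (6.20)²(0.750)⁴ = 12.16.
F_p/F_s = (L_p/L_s)/(d_p/d_s)² = 12.16/0.4449 = 27.34.
m_p − m_s = −2.5 log₁₀(27.34) = -3.59.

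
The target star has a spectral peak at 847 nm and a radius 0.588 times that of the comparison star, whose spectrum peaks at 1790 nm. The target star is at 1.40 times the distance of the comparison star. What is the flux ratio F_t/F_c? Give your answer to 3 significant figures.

Wien's law: T_t/T_c = λ_c/λ_t = 1790/847 = 2.113.
L_t/L_c = (R_t/R_c)²(T_t/T_c)⁴ = (0.588)²(2.113)⁴ = 6.897.
F_t/F_c = (L_t/L_c)/(d_t/d_c)² = 6.897/(1.40)² = 3.519.

3.52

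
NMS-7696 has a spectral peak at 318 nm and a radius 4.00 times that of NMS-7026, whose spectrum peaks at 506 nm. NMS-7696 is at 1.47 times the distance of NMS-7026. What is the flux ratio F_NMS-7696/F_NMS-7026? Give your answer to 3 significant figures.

47.5

Wien's law: T_NMS-7696/T_NMS-7026 = λ_NMS-7026/λ_NMS-7696 = 506/318 = 1.591.
L_NMS-7696/L_NMS-7026 = (R_NMS-7696/R_NMS-7026)²(T_NMS-7696/T_NMS-7026)⁴ = (4.00)²(1.591)⁴ = 102.6.
F_NMS-7696/F_NMS-7026 = (L_NMS-7696/L_NMS-7026)/(d_NMS-7696/d_NMS-7026)² = 102.6/(1.47)² = 47.47.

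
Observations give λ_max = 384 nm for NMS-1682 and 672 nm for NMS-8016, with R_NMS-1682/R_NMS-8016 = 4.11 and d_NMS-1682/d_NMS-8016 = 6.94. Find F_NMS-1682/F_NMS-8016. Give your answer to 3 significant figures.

3.29

Wien's law: T_NMS-1682/T_NMS-8016 = λ_NMS-8016/λ_NMS-1682 = 672/384 = 1.750.
L_NMS-1682/L_NMS-8016 = (R_NMS-1682/R_NMS-8016)²(T_NMS-1682/T_NMS-8016)⁴ = (4.11)²(1.750)⁴ = 158.4.
F_NMS-1682/F_NMS-8016 = (L_NMS-1682/L_NMS-8016)/(d_NMS-1682/d_NMS-8016)² = 158.4/(6.94)² = 3.289.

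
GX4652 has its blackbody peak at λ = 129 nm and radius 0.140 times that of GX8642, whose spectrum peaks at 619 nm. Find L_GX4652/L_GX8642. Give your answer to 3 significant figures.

Wien's law gives T ∝ 1/λ_max, so T_GX4652/T_GX8642 = λ_GX8642/λ_GX4652 = 619/129 = 4.798.
Then L ∝ R²T⁴ gives L_GX4652/L_GX8642 = (0.140)² × (4.798)⁴ = 0.01960 × 530.2 = 10.39.

10.4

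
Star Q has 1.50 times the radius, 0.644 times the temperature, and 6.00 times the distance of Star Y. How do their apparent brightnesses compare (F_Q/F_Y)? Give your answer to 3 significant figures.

0.0108

L_Q/L_Y = (R_Q/R_Y)²(T_Q/T_Y)⁴ = (1.50)² × (0.644)⁴ = 0.3870.
F_Q/F_Y = (L_Q/L_Y)/(d_Q/d_Y)² = 0.3870 / (6.00)² = 0.01075.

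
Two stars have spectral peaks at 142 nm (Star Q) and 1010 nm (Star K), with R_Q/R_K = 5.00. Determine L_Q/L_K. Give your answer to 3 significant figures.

Wien's law gives T ∝ 1/λ_max, so T_Q/T_K = λ_K/λ_Q = 1010/142 = 7.113.
Then L ∝ R²T⁴ gives L_Q/L_K = (5.00)² × (7.113)⁴ = 25.00 × 2559 = 6.398×10^4.

6.40×10^4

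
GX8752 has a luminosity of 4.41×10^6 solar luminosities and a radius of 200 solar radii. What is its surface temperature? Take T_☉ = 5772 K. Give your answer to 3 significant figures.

1.87×10^4 K

T/T_☉ = (L/L_☉)^(1/4) / (R/R_☉)^(1/2)
T = 5772 × (4.41×10^6)^(1/4) / √(200) = 5772 × 45.83 / 14.14 = 1.870×10^4 K.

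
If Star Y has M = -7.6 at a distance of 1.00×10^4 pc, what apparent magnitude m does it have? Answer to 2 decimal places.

m = M + 5 log₁₀(d/10 pc) = -7.6 + 5 log₁₀(1.00×10^4/10)
  = -7.6 + 5 × 3.000 = -7.6 + 15.00 = 7.40.

7.40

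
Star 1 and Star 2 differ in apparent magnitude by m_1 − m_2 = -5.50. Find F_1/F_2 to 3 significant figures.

158

F_1/F_2 = 10^(−(m_1 − m_2)/2.5) = 10^(5.50/2.5) = 10^2.200 = 158.5.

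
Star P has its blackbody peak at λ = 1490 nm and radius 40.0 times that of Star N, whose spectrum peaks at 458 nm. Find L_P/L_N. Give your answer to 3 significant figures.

14.3

Wien's law gives T ∝ 1/λ_max, so T_P/T_N = λ_N/λ_P = 458/1490 = 0.3074.
Then L ∝ R²T⁴ gives L_P/L_N = (40.0)² × (0.3074)⁴ = 1600 × 0.008927 = 14.28.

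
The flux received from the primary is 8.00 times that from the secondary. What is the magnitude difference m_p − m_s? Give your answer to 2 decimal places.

m_p − m_s = −2.5 log₁₀(F_p/F_s) = −2.5 log₁₀(8.00) = −2.5 × (0.903) = -2.258.

-2.26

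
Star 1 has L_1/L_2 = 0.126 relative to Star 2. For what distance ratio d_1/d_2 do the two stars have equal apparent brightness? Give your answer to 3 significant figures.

Equal flux requires L_1/d_1² = L_2/d_2², so d_1/d_2 = √(L_1/L_2)
= √(0.126) = 0.3550.

0.355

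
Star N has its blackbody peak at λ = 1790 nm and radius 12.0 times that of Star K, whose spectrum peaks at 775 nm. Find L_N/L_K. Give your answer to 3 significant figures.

5.06

Wien's law gives T ∝ 1/λ_max, so T_N/T_K = λ_K/λ_N = 775/1790 = 0.4330.
Then L ∝ R²T⁴ gives L_N/L_K = (12.0)² × (0.4330)⁴ = 144.0 × 0.03514 = 5.060.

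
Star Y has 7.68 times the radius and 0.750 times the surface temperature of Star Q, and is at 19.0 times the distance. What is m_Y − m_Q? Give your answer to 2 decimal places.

3.22

L_Y/L_Q = (7.68)²(0.750)⁴ = 18.66.
F_Y/F_Q = (L_Y/L_Q)/(d_Y/d_Q)² = 18.66/361.0 = 0.05170.
m_Y − m_Q = −2.5 log₁₀(0.05170) = 3.22.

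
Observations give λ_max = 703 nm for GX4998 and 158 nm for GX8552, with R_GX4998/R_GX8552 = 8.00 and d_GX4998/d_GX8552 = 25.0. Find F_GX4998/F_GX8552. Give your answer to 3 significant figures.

Wien's law: T_GX4998/T_GX8552 = λ_GX8552/λ_GX4998 = 158/703 = 0.2248.
L_GX4998/L_GX8552 = (R_GX4998/R_GX8552)²(T_GX4998/T_GX8552)⁴ = (8.00)²(0.2248)⁴ = 0.1633.
F_GX4998/F_GX8552 = (L_GX4998/L_GX8552)/(d_GX4998/d_GX8552)² = 0.1633/(25.0)² = 2.613×10^-4.

2.61×10^-4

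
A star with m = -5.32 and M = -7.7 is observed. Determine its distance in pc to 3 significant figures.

m − M = 5 log₁₀(d/10 pc)
-5.32 − (-7.7) = 2.38 = 5 log₁₀(d/10)
d = 10 × 10^(2.38/5) = 10 × 10^0.476 = 29.92 pc.

29.9 pc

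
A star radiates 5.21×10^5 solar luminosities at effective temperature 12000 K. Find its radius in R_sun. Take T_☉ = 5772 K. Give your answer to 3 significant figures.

R/R_☉ = √(L/L_☉) / (T/T_☉)² = √(5.21×10^5) / (2.079)²
       = 721.8 / 4.322 = 167.0.

167 R_sun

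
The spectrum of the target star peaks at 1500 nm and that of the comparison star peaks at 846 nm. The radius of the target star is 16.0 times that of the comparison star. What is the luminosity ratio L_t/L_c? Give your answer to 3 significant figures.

Wien's law gives T ∝ 1/λ_max, so T_t/T_c = λ_c/λ_t = 846/1500 = 0.5640.
Then L ∝ R²T⁴ gives L_t/L_c = (16.0)² × (0.5640)⁴ = 256.0 × 0.1012 = 25.90.

25.9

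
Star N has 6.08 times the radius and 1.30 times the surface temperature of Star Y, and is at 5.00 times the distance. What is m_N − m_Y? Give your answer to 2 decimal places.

-1.56

L_N/L_Y = (6.08)²(1.30)⁴ = 105.6.
F_N/F_Y = (L_N/L_Y)/(d_N/d_Y)² = 105.6/25.00 = 4.223.
m_N − m_Y = −2.5 log₁₀(4.223) = -1.56.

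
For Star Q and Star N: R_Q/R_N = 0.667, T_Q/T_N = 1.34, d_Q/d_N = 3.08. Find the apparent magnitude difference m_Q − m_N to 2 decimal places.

2.05

L_Q/L_N = (0.667)²(1.34)⁴ = 1.434.
F_Q/F_N = (L_Q/L_N)/(d_Q/d_N)² = 1.434/9.486 = 0.1512.
m_Q − m_N = −2.5 log₁₀(0.1512) = 2.05.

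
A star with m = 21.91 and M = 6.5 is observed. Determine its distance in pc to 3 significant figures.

1.21×10^4 pc

m − M = 5 log₁₀(d/10 pc)
21.91 − (6.5) = 15.41 = 5 log₁₀(d/10)
d = 10 × 10^(15.41/5) = 10 × 10^3.082 = 1.208×10^4 pc.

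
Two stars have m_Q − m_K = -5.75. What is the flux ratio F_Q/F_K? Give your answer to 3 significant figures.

200

F_Q/F_K = 10^(−(m_Q − m_K)/2.5) = 10^(5.75/2.5) = 10^2.300 = 199.5.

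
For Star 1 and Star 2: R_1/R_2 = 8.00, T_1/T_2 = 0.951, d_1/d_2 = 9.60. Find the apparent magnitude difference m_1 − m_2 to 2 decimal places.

0.61

L_1/L_2 = (8.00)²(0.951)⁴ = 52.35.
F_1/F_2 = (L_1/L_2)/(d_1/d_2)² = 52.35/92.16 = 0.5680.
m_1 − m_2 = −2.5 log₁₀(0.5680) = 0.61.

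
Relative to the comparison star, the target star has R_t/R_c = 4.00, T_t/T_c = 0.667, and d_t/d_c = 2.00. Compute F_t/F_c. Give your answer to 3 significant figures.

0.792

L_t/L_c = (R_t/R_c)²(T_t/T_c)⁴ = (4.00)² × (0.667)⁴ = 3.167.
F_t/F_c = (L_t/L_c)/(d_t/d_c)² = 3.167 / (2.00)² = 0.7917.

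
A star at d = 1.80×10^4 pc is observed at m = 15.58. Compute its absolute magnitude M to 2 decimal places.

M = m − 5 log₁₀(d/10 pc) = 15.58 − 5 log₁₀(1.80×10^4/10)
  = 15.58 − 5 × 3.255 = 15.58 − 16.28 = -0.70.

-0.70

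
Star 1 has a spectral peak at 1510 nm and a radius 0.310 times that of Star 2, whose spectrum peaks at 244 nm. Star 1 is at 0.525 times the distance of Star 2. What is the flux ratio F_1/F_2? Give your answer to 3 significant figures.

Wien's law: T_1/T_2 = λ_2/λ_1 = 244/1510 = 0.1616.
L_1/L_2 = (R_1/R_2)²(T_1/T_2)⁴ = (0.310)²(0.1616)⁴ = 6.552×10^-5.
F_1/F_2 = (L_1/L_2)/(d_1/d_2)² = 6.552×10^-5/(0.525)² = 2.377×10^-4.

2.38×10^-4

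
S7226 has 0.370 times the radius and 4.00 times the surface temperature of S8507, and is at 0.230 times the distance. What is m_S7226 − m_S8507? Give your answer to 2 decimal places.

L_S7226/L_S8507 = (0.370)²(4.00)⁴ = 35.05.
F_S7226/F_S8507 = (L_S7226/L_S8507)/(d_S7226/d_S8507)² = 35.05/0.05290 = 662.5.
m_S7226 − m_S8507 = −2.5 log₁₀(662.5) = -7.05.

-7.05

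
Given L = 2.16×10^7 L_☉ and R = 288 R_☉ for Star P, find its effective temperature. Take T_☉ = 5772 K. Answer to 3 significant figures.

2.32×10^4 K

T/T_☉ = (L/L_☉)^(1/4) / (R/R_☉)^(1/2)
T = 5772 × (2.16×10^7)^(1/4) / √(288) = 5772 × 68.17 / 16.97 = 2.319×10^4 K.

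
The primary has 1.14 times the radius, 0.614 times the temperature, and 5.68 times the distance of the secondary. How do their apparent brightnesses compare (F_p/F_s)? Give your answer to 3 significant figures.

L_p/L_s = (R_p/R_s)²(T_p/T_s)⁴ = (1.14)² × (0.614)⁴ = 0.1847.
F_p/F_s = (L_p/L_s)/(d_p/d_s)² = 0.1847 / (5.68)² = 0.005725.

0.00573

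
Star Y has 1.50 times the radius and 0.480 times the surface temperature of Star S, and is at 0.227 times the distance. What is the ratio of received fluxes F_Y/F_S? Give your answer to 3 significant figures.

2.32

L_Y/L_S = (R_Y/R_S)²(T_Y/T_S)⁴ = (1.50)² × (0.480)⁴ = 0.1194.
F_Y/F_S = (L_Y/L_S)/(d_Y/d_S)² = 0.1194 / (0.227)² = 2.318.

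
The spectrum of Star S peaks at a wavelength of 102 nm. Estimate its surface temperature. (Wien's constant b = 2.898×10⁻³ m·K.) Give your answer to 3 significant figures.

2.84×10^4 K

T = b/λ_max = 2.898×10⁻³ / (102×10⁻⁹) = 2.841×10^4 K.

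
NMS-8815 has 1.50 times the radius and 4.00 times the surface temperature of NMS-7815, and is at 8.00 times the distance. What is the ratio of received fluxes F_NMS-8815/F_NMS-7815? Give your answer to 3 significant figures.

9.00

L_NMS-8815/L_NMS-7815 = (R_NMS-8815/R_NMS-7815)²(T_NMS-8815/T_NMS-7815)⁴ = (1.50)² × (4.00)⁴ = 576.0.
F_NMS-8815/F_NMS-7815 = (L_NMS-8815/L_NMS-7815)/(d_NMS-8815/d_NMS-7815)² = 576.0 / (8.00)² = 9.000.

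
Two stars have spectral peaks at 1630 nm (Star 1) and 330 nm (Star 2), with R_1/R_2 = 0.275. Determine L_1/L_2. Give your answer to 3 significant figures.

Wien's law gives T ∝ 1/λ_max, so T_1/T_2 = λ_2/λ_1 = 330/1630 = 0.2025.
Then L ∝ R²T⁴ gives L_1/L_2 = (0.275)² × (0.2025)⁴ = 0.07563 × 0.001680 = 1.270×10^-4.

1.27×10^-4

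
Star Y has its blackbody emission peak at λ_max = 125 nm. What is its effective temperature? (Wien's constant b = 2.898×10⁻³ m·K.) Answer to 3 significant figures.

2.32×10^4 K

T = b/λ_max = 2.898×10⁻³ / (125×10⁻⁹) = 2.318×10^4 K.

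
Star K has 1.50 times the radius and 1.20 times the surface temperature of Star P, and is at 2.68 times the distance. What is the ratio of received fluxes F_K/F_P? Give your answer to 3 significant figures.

L_K/L_P = (R_K/R_P)²(T_K/T_P)⁴ = (1.50)² × (1.20)⁴ = 4.666.
F_K/F_P = (L_K/L_P)/(d_K/d_P)² = 4.666 / (2.68)² = 0.6496.

0.650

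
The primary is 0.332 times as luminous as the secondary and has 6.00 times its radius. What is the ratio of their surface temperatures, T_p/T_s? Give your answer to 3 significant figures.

L ∝ R²T⁴ gives T ∝ (L/R²)^(1/4), so
T_p/T_s = (0.332 / 6.00²)^(1/4) = (0.009222)^(1/4) = 0.3099.

0.310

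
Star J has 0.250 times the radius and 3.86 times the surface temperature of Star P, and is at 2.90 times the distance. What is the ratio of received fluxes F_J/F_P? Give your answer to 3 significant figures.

L_J/L_P = (R_J/R_P)²(T_J/T_P)⁴ = (0.250)² × (3.86)⁴ = 13.87.
F_J/F_P = (L_J/L_P)/(d_J/d_P)² = 13.87 / (2.90)² = 1.650.

1.65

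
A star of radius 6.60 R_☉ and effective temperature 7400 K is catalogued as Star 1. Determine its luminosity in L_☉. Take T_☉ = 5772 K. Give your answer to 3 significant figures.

118 L_☉

L/L_☉ = (R/R_☉)² (T/T_☉)⁴ = (6.60)² × (7400/5772)⁴
       = 43.56 × (1.282)⁴ = 43.56 × 2.702 = 117.7.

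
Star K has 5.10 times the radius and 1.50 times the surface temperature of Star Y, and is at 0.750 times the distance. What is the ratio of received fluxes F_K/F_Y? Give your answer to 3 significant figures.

L_K/L_Y = (R_K/R_Y)²(T_K/T_Y)⁴ = (5.10)² × (1.50)⁴ = 131.7.
F_K/F_Y = (L_K/L_Y)/(d_K/d_Y)² = 131.7 / (0.750)² = 234.1.

234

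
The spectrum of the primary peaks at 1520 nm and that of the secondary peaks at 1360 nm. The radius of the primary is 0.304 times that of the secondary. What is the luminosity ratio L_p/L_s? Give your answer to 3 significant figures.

Wien's law gives T ∝ 1/λ_max, so T_p/T_s = λ_s/λ_p = 1360/1520 = 0.8947.
Then L ∝ R²T⁴ gives L_p/L_s = (0.304)² × (0.8947)⁴ = 0.09242 × 0.6409 = 0.05923.

0.0592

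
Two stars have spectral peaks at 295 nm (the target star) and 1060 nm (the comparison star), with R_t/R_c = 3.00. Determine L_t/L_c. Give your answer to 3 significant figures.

Wien's law gives T ∝ 1/λ_max, so T_t/T_c = λ_c/λ_t = 1060/295 = 3.593.
Then L ∝ R²T⁴ gives L_t/L_c = (3.00)² × (3.593)⁴ = 9.000 × 166.7 = 1500.

1.50×10^3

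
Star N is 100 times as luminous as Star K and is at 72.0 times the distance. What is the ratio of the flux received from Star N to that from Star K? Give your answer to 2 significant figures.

F = L/(4πd²), so F_N/F_K = (L_N/L_K) / (d_N/d_K)²
= 100 / (72.0)² = 100 / 5184 = 0.01929.

0.019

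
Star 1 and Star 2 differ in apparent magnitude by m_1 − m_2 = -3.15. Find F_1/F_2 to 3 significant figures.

18.2

F_1/F_2 = 10^(−(m_1 − m_2)/2.5) = 10^(3.15/2.5) = 10^1.260 = 18.20.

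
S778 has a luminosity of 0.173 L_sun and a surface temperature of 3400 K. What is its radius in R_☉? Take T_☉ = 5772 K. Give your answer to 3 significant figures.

R/R_☉ = √(L/L_☉) / (T/T_☉)² = √(0.173) / (0.5891)²
       = 0.4159 / 0.3470 = 1.199.

1.20 R_☉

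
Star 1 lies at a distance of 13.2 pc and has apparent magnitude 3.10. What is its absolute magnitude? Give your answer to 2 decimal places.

2.50

M = m − 5 log₁₀(d/10 pc) = 3.10 − 5 log₁₀(13.2/10)
  = 3.10 − 5 × 0.121 = 3.10 − 0.60 = 2.50.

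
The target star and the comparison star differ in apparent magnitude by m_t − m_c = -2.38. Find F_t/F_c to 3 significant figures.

8.95

F_t/F_c = 10^(−(m_t − m_c)/2.5) = 10^(2.38/2.5) = 10^0.952 = 8.954.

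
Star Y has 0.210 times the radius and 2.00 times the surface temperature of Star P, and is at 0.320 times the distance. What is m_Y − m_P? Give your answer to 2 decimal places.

L_Y/L_P = (0.210)²(2.00)⁴ = 0.7056.
F_Y/F_P = (L_Y/L_P)/(d_Y/d_P)² = 0.7056/0.1024 = 6.891.
m_Y − m_P = −2.5 log₁₀(6.891) = -2.10.

-2.10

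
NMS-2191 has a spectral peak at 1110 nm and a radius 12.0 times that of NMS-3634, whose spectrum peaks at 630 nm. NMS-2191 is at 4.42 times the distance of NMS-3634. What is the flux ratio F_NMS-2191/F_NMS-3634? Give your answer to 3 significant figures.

Wien's law: T_NMS-2191/T_NMS-3634 = λ_NMS-3634/λ_NMS-2191 = 630/1110 = 0.5676.
L_NMS-2191/L_NMS-3634 = (R_NMS-2191/R_NMS-3634)²(T_NMS-2191/T_NMS-3634)⁴ = (12.0)²(0.5676)⁴ = 14.94.
F_NMS-2191/F_NMS-3634 = (L_NMS-2191/L_NMS-3634)/(d_NMS-2191/d_NMS-3634)² = 14.94/(4.42)² = 0.7649.

0.765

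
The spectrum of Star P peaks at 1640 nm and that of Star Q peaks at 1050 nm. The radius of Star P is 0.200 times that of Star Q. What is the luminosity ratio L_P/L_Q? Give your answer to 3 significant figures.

0.00672

Wien's law gives T ∝ 1/λ_max, so T_P/T_Q = λ_Q/λ_P = 1050/1640 = 0.6402.
Then L ∝ R²T⁴ gives L_P/L_Q = (0.200)² × (0.6402)⁴ = 0.04000 × 0.1680 = 0.006721.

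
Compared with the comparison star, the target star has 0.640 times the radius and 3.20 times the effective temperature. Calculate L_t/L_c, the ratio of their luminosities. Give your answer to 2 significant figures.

From the Stefan–Boltzmann law, L ∝ R²T⁴, so
L_t/L_c = (R_t/R_c)² (T_t/T_c)⁴ = (0.640)² × (3.20)⁴ = 0.4096 × 104.9 = 42.95.

43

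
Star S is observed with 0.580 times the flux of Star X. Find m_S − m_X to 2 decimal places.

0.59

m_S − m_X = −2.5 log₁₀(F_S/F_X) = −2.5 log₁₀(0.580) = −2.5 × (-0.237) = 0.591.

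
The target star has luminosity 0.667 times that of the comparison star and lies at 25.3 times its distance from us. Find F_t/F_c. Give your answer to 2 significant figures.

0.0010

F = L/(4πd²), so F_t/F_c = (L_t/L_c) / (d_t/d_c)²
= 0.667 / (25.3)² = 0.667 / 640.1 = 0.001042.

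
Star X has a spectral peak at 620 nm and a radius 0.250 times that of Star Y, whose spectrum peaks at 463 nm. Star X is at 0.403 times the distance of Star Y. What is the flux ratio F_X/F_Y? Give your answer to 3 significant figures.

Wien's law: T_X/T_Y = λ_Y/λ_X = 463/620 = 0.7468.
L_X/L_Y = (R_X/R_Y)²(T_X/T_Y)⁴ = (0.250)²(0.7468)⁴ = 0.01944.
F_X/F_Y = (L_X/L_Y)/(d_X/d_Y)² = 0.01944/(0.403)² = 0.1197.

0.120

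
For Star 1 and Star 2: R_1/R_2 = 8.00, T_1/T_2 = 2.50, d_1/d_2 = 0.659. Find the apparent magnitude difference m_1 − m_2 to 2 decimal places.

L_1/L_2 = (8.00)²(2.50)⁴ = 2500.
F_1/F_2 = (L_1/L_2)/(d_1/d_2)² = 2500/0.4343 = 5757.
m_1 − m_2 = −2.5 log₁₀(5757) = -9.40.

-9.40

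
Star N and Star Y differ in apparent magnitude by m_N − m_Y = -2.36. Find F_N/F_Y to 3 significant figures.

F_N/F_Y = 10^(−(m_N − m_Y)/2.5) = 10^(2.36/2.5) = 10^0.944 = 8.790.

8.79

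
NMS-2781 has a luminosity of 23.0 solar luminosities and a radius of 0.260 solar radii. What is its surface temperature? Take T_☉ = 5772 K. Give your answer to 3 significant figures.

2.48×10^4 K

T/T_☉ = (L/L_☉)^(1/4) / (R/R_☉)^(1/2)
T = 5772 × (23.0)^(1/4) / √(0.260) = 5772 × 2.190 / 0.5099 = 2.479×10^4 K.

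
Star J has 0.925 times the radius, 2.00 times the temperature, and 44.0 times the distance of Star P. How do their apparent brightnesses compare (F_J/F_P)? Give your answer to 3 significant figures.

0.00707

L_J/L_P = (R_J/R_P)²(T_J/T_P)⁴ = (0.925)² × (2.00)⁴ = 13.69.
F_J/F_P = (L_J/L_P)/(d_J/d_P)² = 13.69 / (44.0)² = 0.007071.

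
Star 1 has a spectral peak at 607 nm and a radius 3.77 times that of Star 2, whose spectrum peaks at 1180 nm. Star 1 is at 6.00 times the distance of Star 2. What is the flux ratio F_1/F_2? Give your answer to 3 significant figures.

Wien's law: T_1/T_2 = λ_2/λ_1 = 1180/607 = 1.944.
L_1/L_2 = (R_1/R_2)²(T_1/T_2)⁴ = (3.77)²(1.944)⁴ = 203.0.
F_1/F_2 = (L_1/L_2)/(d_1/d_2)² = 203.0/(6.00)² = 5.638.

5.64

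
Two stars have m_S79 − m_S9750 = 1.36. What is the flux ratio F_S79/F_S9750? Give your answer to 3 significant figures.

F_S79/F_S9750 = 10^(−(m_S79 − m_S9750)/2.5) = 10^(-1.36/2.5) = 10^-0.544 = 0.2858.

0.286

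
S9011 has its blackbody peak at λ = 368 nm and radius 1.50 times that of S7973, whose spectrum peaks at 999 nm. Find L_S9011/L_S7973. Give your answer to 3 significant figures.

122

Wien's law gives T ∝ 1/λ_max, so T_S9011/T_S7973 = λ_S7973/λ_S9011 = 999/368 = 2.715.
Then L ∝ R²T⁴ gives L_S9011/L_S7973 = (1.50)² × (2.715)⁴ = 2.250 × 54.31 = 122.2.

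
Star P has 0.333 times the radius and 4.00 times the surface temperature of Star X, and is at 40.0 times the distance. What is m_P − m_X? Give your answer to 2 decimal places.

4.38

L_P/L_X = (0.333)²(4.00)⁴ = 28.39.
F_P/F_X = (L_P/L_X)/(d_P/d_X)² = 28.39/1600 = 0.01774.
m_P − m_X = −2.5 log₁₀(0.01774) = 4.38.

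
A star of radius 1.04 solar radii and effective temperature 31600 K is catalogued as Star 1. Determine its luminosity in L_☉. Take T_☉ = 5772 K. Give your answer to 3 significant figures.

972 L_☉

L/L_☉ = (R/R_☉)² (T/T_☉)⁴ = (1.04)² × (31600/5772)⁴
       = 1.082 × (5.475)⁴ = 1.082 × 898.3 = 971.6.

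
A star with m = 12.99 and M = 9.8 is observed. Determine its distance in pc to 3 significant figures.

m − M = 5 log₁₀(d/10 pc)
12.99 − (9.8) = 3.19 = 5 log₁₀(d/10)
d = 10 × 10^(3.19/5) = 10 × 10^0.638 = 43.45 pc.

43.5 pc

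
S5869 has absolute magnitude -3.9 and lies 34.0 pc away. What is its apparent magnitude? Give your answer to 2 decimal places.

-1.24

m = M + 5 log₁₀(d/10 pc) = -3.9 + 5 log₁₀(34.0/10)
  = -3.9 + 5 × 0.531 = -3.9 + 2.66 = -1.24.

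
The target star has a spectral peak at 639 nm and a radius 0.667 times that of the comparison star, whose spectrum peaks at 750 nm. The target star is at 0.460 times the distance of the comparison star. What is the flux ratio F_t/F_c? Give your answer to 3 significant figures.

3.99

Wien's law: T_t/T_c = λ_c/λ_t = 750/639 = 1.174.
L_t/L_c = (R_t/R_c)²(T_t/T_c)⁴ = (0.667)²(1.174)⁴ = 0.8443.
F_t/F_c = (L_t/L_c)/(d_t/d_c)² = 0.8443/(0.460)² = 3.990.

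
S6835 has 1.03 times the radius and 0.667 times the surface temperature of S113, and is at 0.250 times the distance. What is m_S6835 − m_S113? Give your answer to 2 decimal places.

L_S6835/L_S113 = (1.03)²(0.667)⁴ = 0.2100.
F_S6835/F_S113 = (L_S6835/L_S113)/(d_S6835/d_S113)² = 0.2100/0.06250 = 3.360.
m_S6835 − m_S113 = −2.5 log₁₀(3.360) = -1.32.

-1.32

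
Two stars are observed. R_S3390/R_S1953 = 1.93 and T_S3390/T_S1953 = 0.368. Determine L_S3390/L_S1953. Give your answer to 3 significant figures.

From the Stefan–Boltzmann law, L ∝ R²T⁴, so
L_S3390/L_S1953 = (R_S3390/R_S1953)² (T_S3390/T_S1953)⁴ = (1.93)² × (0.368)⁴ = 3.725 × 0.01834 = 0.06831.

0.0683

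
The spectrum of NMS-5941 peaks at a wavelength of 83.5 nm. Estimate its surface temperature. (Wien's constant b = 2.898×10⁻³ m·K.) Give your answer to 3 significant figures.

3.47×10^4 K

T = b/λ_max = 2.898×10⁻³ / (83.5×10⁻⁹) = 3.471×10^4 K.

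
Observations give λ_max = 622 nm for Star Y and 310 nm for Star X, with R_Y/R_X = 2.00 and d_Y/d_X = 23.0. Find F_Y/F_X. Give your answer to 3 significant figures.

4.67×10^-4

Wien's law: T_Y/T_X = λ_X/λ_Y = 310/622 = 0.4984.
L_Y/L_X = (R_Y/R_X)²(T_Y/T_X)⁴ = (2.00)²(0.4984)⁴ = 0.2468.
F_Y/F_X = (L_Y/L_X)/(d_Y/d_X)² = 0.2468/(23.0)² = 4.665×10^-4.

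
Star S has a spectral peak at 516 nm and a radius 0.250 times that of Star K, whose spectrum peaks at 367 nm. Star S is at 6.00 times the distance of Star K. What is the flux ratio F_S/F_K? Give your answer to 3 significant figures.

4.44×10^-4

Wien's law: T_S/T_K = λ_K/λ_S = 367/516 = 0.7112.
L_S/L_K = (R_S/R_K)²(T_S/T_K)⁴ = (0.250)²(0.7112)⁴ = 0.01599.
F_S/F_K = (L_S/L_K)/(d_S/d_K)² = 0.01599/(6.00)² = 4.443×10^-4.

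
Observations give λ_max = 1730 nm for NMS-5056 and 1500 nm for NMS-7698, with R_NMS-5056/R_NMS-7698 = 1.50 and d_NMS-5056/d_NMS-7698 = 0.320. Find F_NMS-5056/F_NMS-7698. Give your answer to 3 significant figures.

Wien's law: T_NMS-5056/T_NMS-7698 = λ_NMS-7698/λ_NMS-5056 = 1500/1730 = 0.8671.
L_NMS-5056/L_NMS-7698 = (R_NMS-5056/R_NMS-7698)²(T_NMS-5056/T_NMS-7698)⁴ = (1.50)²(0.8671)⁴ = 1.272.
F_NMS-5056/F_NMS-7698 = (L_NMS-5056/L_NMS-7698)/(d_NMS-5056/d_NMS-7698)² = 1.272/(0.320)² = 12.42.

12.4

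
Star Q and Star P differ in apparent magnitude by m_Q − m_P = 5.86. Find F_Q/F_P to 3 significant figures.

F_Q/F_P = 10^(−(m_Q − m_P)/2.5) = 10^(-5.86/2.5) = 10^-2.344 = 0.004529.

0.00453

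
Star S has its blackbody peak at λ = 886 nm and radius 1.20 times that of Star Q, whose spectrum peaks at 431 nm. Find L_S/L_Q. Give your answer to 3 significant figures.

Wien's law gives T ∝ 1/λ_max, so T_S/T_Q = λ_Q/λ_S = 431/886 = 0.4865.
Then L ∝ R²T⁴ gives L_S/L_Q = (1.20)² × (0.4865)⁴ = 1.440 × 0.05600 = 0.08064.

0.0806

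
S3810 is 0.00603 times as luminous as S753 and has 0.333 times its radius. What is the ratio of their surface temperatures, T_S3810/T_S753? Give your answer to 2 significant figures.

L ∝ R²T⁴ gives T ∝ (L/R²)^(1/4), so
T_S3810/T_S753 = (0.00603 / 0.333²)^(1/4) = (0.05438)^(1/4) = 0.4829.

0.48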